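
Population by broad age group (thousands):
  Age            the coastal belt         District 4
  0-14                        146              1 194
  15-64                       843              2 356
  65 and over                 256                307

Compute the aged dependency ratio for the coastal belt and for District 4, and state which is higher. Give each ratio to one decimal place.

the coastal belt: 30.4
District 4: 13.0
Higher: the coastal belt

the coastal belt: 256 / 843 × 100 = 30.4
District 4: 307 / 2 356 × 100 = 13.0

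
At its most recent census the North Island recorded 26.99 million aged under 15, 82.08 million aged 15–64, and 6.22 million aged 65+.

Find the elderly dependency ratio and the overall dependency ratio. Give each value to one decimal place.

Old-age dependency ratio = 6.22 / 82.08 × 100 = 7.6
Total dependency ratio = (26.99 + 6.22) / 82.08 × 100 = 33.21 / 82.08 × 100 = 40.5

Old-age dependency ratio: 7.6
Total dependency ratio: 40.5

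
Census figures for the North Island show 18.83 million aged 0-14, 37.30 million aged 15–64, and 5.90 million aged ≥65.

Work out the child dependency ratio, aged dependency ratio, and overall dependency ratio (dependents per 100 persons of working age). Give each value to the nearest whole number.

Youth dependency ratio: 50
Old-age dependency ratio: 16
Total dependency ratio: 66

Youth dependency ratio = 18.83 / 37.30 × 100 = 50
Old-age dependency ratio = 5.90 / 37.30 × 100 = 16
Total dependency ratio = (18.83 + 5.90) / 37.30 × 100 = 24.73 / 37.30 × 100 = 66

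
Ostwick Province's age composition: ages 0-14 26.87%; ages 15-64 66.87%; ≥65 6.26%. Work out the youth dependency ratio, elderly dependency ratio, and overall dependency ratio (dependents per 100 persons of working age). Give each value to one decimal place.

Youth dependency ratio: 40.2
Old-age dependency ratio: 9.4
Total dependency ratio: 49.5

Youth dependency ratio = 26.87 / 66.87 × 100 = 40.2
Old-age dependency ratio = 6.26 / 66.87 × 100 = 9.4
Total dependency ratio = (26.87 + 6.26) / 66.87 × 100 = 33.13 / 66.87 × 100 = 49.5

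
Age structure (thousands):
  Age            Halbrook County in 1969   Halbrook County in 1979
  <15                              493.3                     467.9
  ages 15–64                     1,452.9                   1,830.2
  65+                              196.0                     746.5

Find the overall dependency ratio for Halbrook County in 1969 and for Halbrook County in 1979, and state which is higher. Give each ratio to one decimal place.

Halbrook County in 1969: 47.4
Halbrook County in 1979: 66.4
Higher: Halbrook County in 1979

Halbrook County in 1969: (493.3 + 196.0) / 1,452.9 × 100 = 689.3 / 1,452.9 × 100 = 47.4
Halbrook County in 1979: (467.9 + 746.5) / 1,830.2 × 100 = 1,214.4 / 1,830.2 × 100 = 66.4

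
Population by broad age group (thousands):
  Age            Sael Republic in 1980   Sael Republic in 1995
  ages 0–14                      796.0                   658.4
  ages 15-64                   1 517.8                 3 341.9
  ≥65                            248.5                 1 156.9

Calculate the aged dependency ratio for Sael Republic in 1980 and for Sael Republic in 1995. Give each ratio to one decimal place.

Sael Republic in 1980: 16.4
Sael Republic in 1995: 34.6

Sael Republic in 1980: 248.5 / 1 517.8 × 100 = 16.4
Sael Republic in 1995: 1 156.9 / 3 341.9 × 100 = 34.6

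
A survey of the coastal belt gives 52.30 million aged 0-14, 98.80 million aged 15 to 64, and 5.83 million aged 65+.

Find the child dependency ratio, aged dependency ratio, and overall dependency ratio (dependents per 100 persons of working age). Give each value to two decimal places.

Youth dependency ratio = 52.30 / 98.80 × 100 = 52.94
Old-age dependency ratio = 5.83 / 98.80 × 100 = 5.90
Total dependency ratio = (52.30 + 5.83) / 98.80 × 100 = 58.13 / 98.80 × 100 = 58.84

Youth dependency ratio: 52.94
Old-age dependency ratio: 5.90
Total dependency ratio: 58.84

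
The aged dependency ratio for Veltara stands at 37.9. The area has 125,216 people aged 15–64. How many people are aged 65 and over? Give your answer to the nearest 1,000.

Old-age dependency ratio = elderly / working-age × 100
37.9 = E / 125,216 × 100
⇒ 47,000

Aged 65 and over: 47,000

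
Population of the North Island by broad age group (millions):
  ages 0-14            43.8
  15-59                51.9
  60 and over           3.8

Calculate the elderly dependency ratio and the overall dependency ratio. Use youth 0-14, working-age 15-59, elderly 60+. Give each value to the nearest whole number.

Old-age dependency ratio = 3.8 / 51.9 × 100 = 7
Total dependency ratio = (43.8 + 3.8) / 51.9 × 100 = 47.6 / 51.9 × 100 = 92

Old-age dependency ratio: 7
Total dependency ratio: 92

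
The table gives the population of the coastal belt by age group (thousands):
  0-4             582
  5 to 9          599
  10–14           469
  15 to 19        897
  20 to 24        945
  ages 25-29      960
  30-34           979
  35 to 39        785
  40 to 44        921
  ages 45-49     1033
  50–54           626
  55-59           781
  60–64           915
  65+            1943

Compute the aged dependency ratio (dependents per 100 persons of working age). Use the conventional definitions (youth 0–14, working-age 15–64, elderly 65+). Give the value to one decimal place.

0–14: 582 + 599 + 469 = 1650
15–64: 897 + 945 + 960 + 979 + 785 + 921 + 1033 + 626 + 781 + 915 = 8842
65+: 1943
Old-age dependency ratio = 1943 / 8842 × 100 = 22.0

Old-age dependency ratio: 22.0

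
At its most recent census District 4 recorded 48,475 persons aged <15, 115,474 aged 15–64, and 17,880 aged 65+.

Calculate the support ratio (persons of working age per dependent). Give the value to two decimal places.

Support ratio: 1.74

Support ratio = 115,474 / (48,475 + 17,880) = 115,474 / 66,355 = 1.74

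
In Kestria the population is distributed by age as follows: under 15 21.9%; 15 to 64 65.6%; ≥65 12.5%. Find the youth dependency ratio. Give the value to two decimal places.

Youth dependency ratio: 33.38

Youth dependency ratio = 21.9 / 65.6 × 100 = 33.38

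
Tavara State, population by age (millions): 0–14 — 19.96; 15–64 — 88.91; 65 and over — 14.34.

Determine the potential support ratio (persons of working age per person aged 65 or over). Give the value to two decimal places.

Potential support ratio: 6.20

Potential support ratio = 88.91 / 14.34 = 6.20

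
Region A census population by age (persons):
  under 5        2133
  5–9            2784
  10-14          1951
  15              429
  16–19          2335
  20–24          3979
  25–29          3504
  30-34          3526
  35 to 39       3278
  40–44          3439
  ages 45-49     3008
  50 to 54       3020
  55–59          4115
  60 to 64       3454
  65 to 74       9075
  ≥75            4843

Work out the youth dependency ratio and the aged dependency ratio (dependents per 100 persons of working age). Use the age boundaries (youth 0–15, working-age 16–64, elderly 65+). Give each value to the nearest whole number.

0–15: 2133 + 2784 + 1951 + 429 = 7297
16–64: 2335 + 3979 + 3504 + 3526 + 3278 + 3439 + 3008 + 3020 + 4115 + 3454 = 33658
65+: 9075 + 4843 = 13918
Youth dependency ratio = 7297 / 33658 × 100 = 22
Old-age dependency ratio = 13918 / 33658 × 100 = 41

Youth dependency ratio: 22
Old-age dependency ratio: 41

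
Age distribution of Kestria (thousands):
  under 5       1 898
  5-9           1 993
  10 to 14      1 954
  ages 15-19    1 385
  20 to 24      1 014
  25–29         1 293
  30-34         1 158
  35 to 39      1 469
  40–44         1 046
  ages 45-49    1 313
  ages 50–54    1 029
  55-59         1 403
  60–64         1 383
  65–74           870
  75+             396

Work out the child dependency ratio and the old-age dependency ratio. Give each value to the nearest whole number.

Youth dependency ratio: 47
Old-age dependency ratio: 10

0–14: 1 898 + 1 993 + 1 954 = 5 845
15–64: 1 385 + 1 014 + 1 293 + 1 158 + 1 469 + 1 046 + 1 313 + 1 029 + 1 403 + 1 383 = 12 493
65+: 870 + 396 = 1 266
Youth dependency ratio = 5 845 / 12 493 × 100 = 47
Old-age dependency ratio = 1 266 / 12 493 × 100 = 10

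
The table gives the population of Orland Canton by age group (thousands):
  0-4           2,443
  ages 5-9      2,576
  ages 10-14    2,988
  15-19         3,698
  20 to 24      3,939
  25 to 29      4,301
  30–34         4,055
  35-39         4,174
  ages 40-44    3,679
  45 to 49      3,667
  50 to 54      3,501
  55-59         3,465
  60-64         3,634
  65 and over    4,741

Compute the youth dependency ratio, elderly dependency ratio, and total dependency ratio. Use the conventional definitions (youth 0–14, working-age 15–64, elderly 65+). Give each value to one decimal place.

Youth dependency ratio: 21.0
Old-age dependency ratio: 12.4
Total dependency ratio: 33.4

0–14: 2,443 + 2,576 + 2,988 = 8,007
15–64: 3,698 + 3,939 + 4,301 + 4,055 + 4,174 + 3,679 + 3,667 + 3,501 + 3,465 + 3,634 = 38,113
65+: 4,741
Youth dependency ratio = 8,007 / 38,113 × 100 = 21.0
Old-age dependency ratio = 4,741 / 38,113 × 100 = 12.4
Total dependency ratio = (8,007 + 4,741) / 38,113 × 100 = 12,748 / 38,113 × 100 = 33.4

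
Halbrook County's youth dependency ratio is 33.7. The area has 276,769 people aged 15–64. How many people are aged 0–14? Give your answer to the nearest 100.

Youth dependency ratio = youth / working-age × 100
33.7 = Y / 276,769 × 100
⇒ 93,300

Aged 0–14: 93,300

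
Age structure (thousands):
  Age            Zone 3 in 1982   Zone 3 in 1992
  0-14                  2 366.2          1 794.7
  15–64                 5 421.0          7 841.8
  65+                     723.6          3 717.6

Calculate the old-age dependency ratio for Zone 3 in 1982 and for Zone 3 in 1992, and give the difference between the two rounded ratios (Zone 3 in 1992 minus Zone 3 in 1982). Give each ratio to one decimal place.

Zone 3 in 1982: 13.3
Zone 3 in 1992: 47.4
Difference: +34.1

Zone 3 in 1982: 723.6 / 5 421.0 × 100 = 13.3
Zone 3 in 1992: 3 717.6 / 7 841.8 × 100 = 47.4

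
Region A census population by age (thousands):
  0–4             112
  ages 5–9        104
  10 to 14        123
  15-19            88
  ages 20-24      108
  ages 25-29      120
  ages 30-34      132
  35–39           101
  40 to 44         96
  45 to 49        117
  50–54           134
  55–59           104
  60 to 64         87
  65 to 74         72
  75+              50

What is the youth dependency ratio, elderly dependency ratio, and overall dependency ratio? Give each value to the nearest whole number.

0–14: 112 + 104 + 123 = 339
15–64: 88 + 108 + 120 + 132 + 101 + 96 + 117 + 134 + 104 + 87 = 1087
65+: 72 + 50 = 122
Youth dependency ratio = 339 / 1087 × 100 = 31
Old-age dependency ratio = 122 / 1087 × 100 = 11
Total dependency ratio = (339 + 122) / 1087 × 100 = 461 / 1087 × 100 = 42

Youth dependency ratio: 31
Old-age dependency ratio: 11
Total dependency ratio: 42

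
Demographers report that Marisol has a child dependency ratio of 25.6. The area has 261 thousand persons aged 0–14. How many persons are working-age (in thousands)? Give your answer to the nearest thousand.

Youth dependency ratio = youth / working-age × 100
25.6 = 261 / W × 100
⇒ 1,020

Working-age: 1,020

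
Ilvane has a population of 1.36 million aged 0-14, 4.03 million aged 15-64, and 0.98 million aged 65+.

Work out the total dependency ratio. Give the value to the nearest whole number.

Total dependency ratio = (1.36 + 0.98) / 4.03 × 100 = 2.34 / 4.03 × 100 = 58

Total dependency ratio: 58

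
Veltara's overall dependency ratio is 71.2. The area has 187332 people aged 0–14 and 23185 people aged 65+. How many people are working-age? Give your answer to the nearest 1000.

Working-age: 296000

Total dependency ratio = (youth + elderly) / working-age × 100
71.2 = (187332 + 23185) / W × 100
⇒ 296000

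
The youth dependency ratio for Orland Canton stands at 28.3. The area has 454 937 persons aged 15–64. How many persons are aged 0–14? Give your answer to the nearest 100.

Aged 0–14: 128 700

Youth dependency ratio = youth / working-age × 100
28.3 = Y / 454 937 × 100
⇒ 128 700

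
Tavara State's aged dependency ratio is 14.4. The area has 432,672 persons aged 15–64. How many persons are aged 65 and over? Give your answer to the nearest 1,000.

Aged 65 and over: 62,000

Old-age dependency ratio = elderly / working-age × 100
14.4 = E / 432,672 × 100
⇒ 62,000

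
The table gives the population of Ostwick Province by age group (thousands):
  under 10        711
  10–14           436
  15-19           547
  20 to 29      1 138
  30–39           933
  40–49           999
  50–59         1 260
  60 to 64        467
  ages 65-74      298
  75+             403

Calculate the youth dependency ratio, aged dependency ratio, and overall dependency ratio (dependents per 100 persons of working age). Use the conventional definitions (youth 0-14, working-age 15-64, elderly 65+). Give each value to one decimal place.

Youth dependency ratio: 21.5
Old-age dependency ratio: 13.1
Total dependency ratio: 34.6

0–14: 711 + 436 = 1 147
15–64: 547 + 1 138 + 933 + 999 + 1 260 + 467 = 5 344
65+: 298 + 403 = 701
Youth dependency ratio = 1 147 / 5 344 × 100 = 21.5
Old-age dependency ratio = 701 / 5 344 × 100 = 13.1
Total dependency ratio = (1 147 + 701) / 5 344 × 100 = 1 848 / 5 344 × 100 = 34.6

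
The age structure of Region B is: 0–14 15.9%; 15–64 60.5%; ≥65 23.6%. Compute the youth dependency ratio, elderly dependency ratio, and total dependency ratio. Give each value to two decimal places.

Youth dependency ratio = 15.9 / 60.5 × 100 = 26.28
Old-age dependency ratio = 23.6 / 60.5 × 100 = 39.01
Total dependency ratio = (15.9 + 23.6) / 60.5 × 100 = 39.5 / 60.5 × 100 = 65.29

Youth dependency ratio: 26.28
Old-age dependency ratio: 39.01
Total dependency ratio: 65.29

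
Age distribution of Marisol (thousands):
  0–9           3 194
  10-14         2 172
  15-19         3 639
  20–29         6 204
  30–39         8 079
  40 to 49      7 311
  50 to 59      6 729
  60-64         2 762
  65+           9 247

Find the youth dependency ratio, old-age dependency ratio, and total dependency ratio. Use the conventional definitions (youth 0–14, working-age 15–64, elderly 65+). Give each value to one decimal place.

0–14: 3 194 + 2 172 = 5 366
15–64: 3 639 + 6 204 + 8 079 + 7 311 + 6 729 + 2 762 = 34 724
65+: 9 247
Youth dependency ratio = 5 366 / 34 724 × 100 = 15.5
Old-age dependency ratio = 9 247 / 34 724 × 100 = 26.6
Total dependency ratio = (5 366 + 9 247) / 34 724 × 100 = 14 613 / 34 724 × 100 = 42.1

Youth dependency ratio: 15.5
Old-age dependency ratio: 26.6
Total dependency ratio: 42.1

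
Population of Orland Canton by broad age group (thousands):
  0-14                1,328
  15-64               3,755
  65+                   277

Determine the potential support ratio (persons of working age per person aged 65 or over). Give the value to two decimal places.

Potential support ratio = 3,755 / 277 = 13.56

Potential support ratio: 13.56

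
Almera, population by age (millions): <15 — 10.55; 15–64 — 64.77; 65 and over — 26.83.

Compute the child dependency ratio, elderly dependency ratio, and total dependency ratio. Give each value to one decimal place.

Youth dependency ratio: 16.3
Old-age dependency ratio: 41.4
Total dependency ratio: 57.7

Youth dependency ratio = 10.55 / 64.77 × 100 = 16.3
Old-age dependency ratio = 26.83 / 64.77 × 100 = 41.4
Total dependency ratio = (10.55 + 26.83) / 64.77 × 100 = 37.38 / 64.77 × 100 = 57.7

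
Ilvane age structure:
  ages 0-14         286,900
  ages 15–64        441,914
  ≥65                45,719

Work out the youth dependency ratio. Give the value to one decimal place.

Youth dependency ratio: 64.9

Youth dependency ratio = 286,900 / 441,914 × 100 = 64.9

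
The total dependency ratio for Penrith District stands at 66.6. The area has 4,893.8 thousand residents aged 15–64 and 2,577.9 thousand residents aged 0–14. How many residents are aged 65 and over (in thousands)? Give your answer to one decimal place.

Aged 65 and over: 681.4

Total dependency ratio = (youth + elderly) / working-age × 100
66.6 = (2,577.9 + E) / 4,893.8 × 100
⇒ 681.4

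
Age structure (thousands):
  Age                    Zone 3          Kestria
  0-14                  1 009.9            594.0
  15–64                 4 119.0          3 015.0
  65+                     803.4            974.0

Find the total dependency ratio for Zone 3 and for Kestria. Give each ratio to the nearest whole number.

Zone 3: (1 009.9 + 803.4) / 4 119.0 × 100 = 1 813.3 / 4 119.0 × 100 = 44
Kestria: (594.0 + 974.0) / 3 015.0 × 100 = 1 568.0 / 3 015.0 × 100 = 52

Zone 3: 44
Kestria: 52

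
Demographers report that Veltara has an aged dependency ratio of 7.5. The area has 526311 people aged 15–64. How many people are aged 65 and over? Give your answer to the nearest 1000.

Old-age dependency ratio = elderly / working-age × 100
7.5 = E / 526311 × 100
⇒ 39000

Aged 65 and over: 39000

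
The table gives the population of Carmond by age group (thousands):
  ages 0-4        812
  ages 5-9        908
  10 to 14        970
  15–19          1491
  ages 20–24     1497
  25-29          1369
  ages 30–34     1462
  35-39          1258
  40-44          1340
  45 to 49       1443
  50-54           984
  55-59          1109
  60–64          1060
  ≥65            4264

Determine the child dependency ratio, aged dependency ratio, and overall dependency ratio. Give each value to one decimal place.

Youth dependency ratio: 20.7
Old-age dependency ratio: 32.8
Total dependency ratio: 53.4

0–14: 812 + 908 + 970 = 2690
15–64: 1491 + 1497 + 1369 + 1462 + 1258 + 1340 + 1443 + 984 + 1109 + 1060 = 13013
65+: 4264
Youth dependency ratio = 2690 / 13013 × 100 = 20.7
Old-age dependency ratio = 4264 / 13013 × 100 = 32.8
Total dependency ratio = (2690 + 4264) / 13013 × 100 = 6954 / 13013 × 100 = 53.4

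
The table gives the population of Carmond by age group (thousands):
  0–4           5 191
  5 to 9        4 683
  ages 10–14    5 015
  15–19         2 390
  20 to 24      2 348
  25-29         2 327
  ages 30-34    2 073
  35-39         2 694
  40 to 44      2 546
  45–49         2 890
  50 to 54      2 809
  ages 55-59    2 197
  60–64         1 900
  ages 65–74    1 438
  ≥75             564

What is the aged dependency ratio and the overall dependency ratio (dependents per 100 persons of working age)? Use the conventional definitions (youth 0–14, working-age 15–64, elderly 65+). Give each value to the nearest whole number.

0–14: 5 191 + 4 683 + 5 015 = 14 889
15–64: 2 390 + 2 348 + 2 327 + 2 073 + 2 694 + 2 546 + 2 890 + 2 809 + 2 197 + 1 900 = 24 174
65+: 1 438 + 564 = 2 002
Old-age dependency ratio = 2 002 / 24 174 × 100 = 8
Total dependency ratio = (14 889 + 2 002) / 24 174 × 100 = 16 891 / 24 174 × 100 = 70

Old-age dependency ratio: 8
Total dependency ratio: 70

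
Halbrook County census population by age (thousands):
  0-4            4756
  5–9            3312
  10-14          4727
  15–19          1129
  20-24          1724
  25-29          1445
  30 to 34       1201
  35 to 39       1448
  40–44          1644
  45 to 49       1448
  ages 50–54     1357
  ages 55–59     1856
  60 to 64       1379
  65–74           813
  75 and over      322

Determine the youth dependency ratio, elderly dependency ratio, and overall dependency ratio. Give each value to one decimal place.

Youth dependency ratio: 87.5
Old-age dependency ratio: 7.8
Total dependency ratio: 95.2

0–14: 4756 + 3312 + 4727 = 12795
15–64: 1129 + 1724 + 1445 + 1201 + 1448 + 1644 + 1448 + 1357 + 1856 + 1379 = 14631
65+: 813 + 322 = 1135
Youth dependency ratio = 12795 / 14631 × 100 = 87.5
Old-age dependency ratio = 1135 / 14631 × 100 = 7.8
Total dependency ratio = (12795 + 1135) / 14631 × 100 = 13930 / 14631 × 100 = 95.2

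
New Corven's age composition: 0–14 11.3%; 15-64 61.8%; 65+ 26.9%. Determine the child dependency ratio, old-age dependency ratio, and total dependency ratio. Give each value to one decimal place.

Youth dependency ratio = 11.3 / 61.8 × 100 = 18.3
Old-age dependency ratio = 26.9 / 61.8 × 100 = 43.5
Total dependency ratio = (11.3 + 26.9) / 61.8 × 100 = 38.2 / 61.8 × 100 = 61.8

Youth dependency ratio: 18.3
Old-age dependency ratio: 43.5
Total dependency ratio: 61.8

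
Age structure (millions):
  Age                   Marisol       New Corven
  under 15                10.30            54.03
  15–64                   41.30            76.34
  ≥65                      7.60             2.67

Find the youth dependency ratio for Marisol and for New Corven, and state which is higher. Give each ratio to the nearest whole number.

Marisol: 10.30 / 41.30 × 100 = 25
New Corven: 54.03 / 76.34 × 100 = 71

Marisol: 25
New Corven: 71
Higher: New Corven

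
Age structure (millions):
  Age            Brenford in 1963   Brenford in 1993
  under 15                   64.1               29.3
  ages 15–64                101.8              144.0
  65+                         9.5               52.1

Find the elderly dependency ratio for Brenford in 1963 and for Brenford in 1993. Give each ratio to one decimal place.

Brenford in 1963: 9.3
Brenford in 1993: 36.2

Brenford in 1963: 9.5 / 101.8 × 100 = 9.3
Brenford in 1993: 52.1 / 144.0 × 100 = 36.2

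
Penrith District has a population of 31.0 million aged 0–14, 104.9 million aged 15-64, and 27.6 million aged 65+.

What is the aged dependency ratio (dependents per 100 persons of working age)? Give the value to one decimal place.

Old-age dependency ratio = 27.6 / 104.9 × 100 = 26.3

Old-age dependency ratio: 26.3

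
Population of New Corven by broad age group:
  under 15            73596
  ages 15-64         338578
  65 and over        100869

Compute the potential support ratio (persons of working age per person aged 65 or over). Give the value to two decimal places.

Potential support ratio = 338578 / 100869 = 3.36

Potential support ratio: 3.36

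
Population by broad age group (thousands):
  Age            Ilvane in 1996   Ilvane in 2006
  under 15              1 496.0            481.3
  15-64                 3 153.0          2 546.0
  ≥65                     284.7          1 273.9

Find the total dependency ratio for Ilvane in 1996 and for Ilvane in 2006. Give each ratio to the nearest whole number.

Ilvane in 1996: 56
Ilvane in 2006: 69

Ilvane in 1996: (1 496.0 + 284.7) / 3 153.0 × 100 = 1 780.7 / 3 153.0 × 100 = 56
Ilvane in 2006: (481.3 + 1 273.9) / 2 546.0 × 100 = 1 755.2 / 2 546.0 × 100 = 69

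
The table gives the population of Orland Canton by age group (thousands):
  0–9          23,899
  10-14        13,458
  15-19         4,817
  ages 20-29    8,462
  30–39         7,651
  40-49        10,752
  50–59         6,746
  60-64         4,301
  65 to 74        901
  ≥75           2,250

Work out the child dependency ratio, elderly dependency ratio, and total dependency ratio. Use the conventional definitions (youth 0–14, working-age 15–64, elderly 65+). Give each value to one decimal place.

Youth dependency ratio: 87.4
Old-age dependency ratio: 7.4
Total dependency ratio: 94.8

0–14: 23,899 + 13,458 = 37,357
15–64: 4,817 + 8,462 + 7,651 + 10,752 + 6,746 + 4,301 = 42,729
65+: 901 + 2,250 = 3,151
Youth dependency ratio = 37,357 / 42,729 × 100 = 87.4
Old-age dependency ratio = 3,151 / 42,729 × 100 = 7.4
Total dependency ratio = (37,357 + 3,151) / 42,729 × 100 = 40,508 / 42,729 × 100 = 94.8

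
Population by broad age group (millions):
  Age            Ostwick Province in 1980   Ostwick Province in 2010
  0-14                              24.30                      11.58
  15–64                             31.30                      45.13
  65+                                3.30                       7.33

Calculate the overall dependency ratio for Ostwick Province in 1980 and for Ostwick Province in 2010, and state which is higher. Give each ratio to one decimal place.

Ostwick Province in 1980: 88.2
Ostwick Province in 2010: 41.9
Higher: Ostwick Province in 1980

Ostwick Province in 1980: (24.30 + 3.30) / 31.30 × 100 = 27.60 / 31.30 × 100 = 88.2
Ostwick Province in 2010: (11.58 + 7.33) / 45.13 × 100 = 18.91 / 45.13 × 100 = 41.9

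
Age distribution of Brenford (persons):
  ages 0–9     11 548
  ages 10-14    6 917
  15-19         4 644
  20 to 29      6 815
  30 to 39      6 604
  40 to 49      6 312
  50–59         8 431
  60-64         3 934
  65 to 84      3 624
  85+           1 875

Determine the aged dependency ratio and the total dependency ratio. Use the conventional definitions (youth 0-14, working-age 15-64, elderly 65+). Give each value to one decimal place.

Old-age dependency ratio: 15.0
Total dependency ratio: 65.2

0–14: 11 548 + 6 917 = 18 465
15–64: 4 644 + 6 815 + 6 604 + 6 312 + 8 431 + 3 934 = 36 740
65+: 3 624 + 1 875 = 5 499
Old-age dependency ratio = 5 499 / 36 740 × 100 = 15.0
Total dependency ratio = (18 465 + 5 499) / 36 740 × 100 = 23 964 / 36 740 × 100 = 65.2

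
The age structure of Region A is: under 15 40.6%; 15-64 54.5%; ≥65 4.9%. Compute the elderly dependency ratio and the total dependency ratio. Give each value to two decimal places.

Old-age dependency ratio = 4.9 / 54.5 × 100 = 8.99
Total dependency ratio = (40.6 + 4.9) / 54.5 × 100 = 45.5 / 54.5 × 100 = 83.49

Old-age dependency ratio: 8.99
Total dependency ratio: 83.49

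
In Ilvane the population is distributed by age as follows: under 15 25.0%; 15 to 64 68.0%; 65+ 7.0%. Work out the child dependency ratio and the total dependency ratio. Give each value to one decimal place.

Youth dependency ratio: 36.8
Total dependency ratio: 47.1

Youth dependency ratio = 25.0 / 68.0 × 100 = 36.8
Total dependency ratio = (25.0 + 7.0) / 68.0 × 100 = 32.0 / 68.0 × 100 = 47.1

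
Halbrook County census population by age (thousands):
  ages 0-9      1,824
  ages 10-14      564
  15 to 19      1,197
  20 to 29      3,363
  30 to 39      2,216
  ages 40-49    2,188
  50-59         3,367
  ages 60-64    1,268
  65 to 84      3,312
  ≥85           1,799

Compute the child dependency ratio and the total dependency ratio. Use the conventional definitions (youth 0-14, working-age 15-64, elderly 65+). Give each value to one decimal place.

Youth dependency ratio: 17.6
Total dependency ratio: 55.1

0–14: 1,824 + 564 = 2,388
15–64: 1,197 + 3,363 + 2,216 + 2,188 + 3,367 + 1,268 = 13,599
65+: 3,312 + 1,799 = 5,111
Youth dependency ratio = 2,388 / 13,599 × 100 = 17.6
Total dependency ratio = (2,388 + 5,111) / 13,599 × 100 = 7,499 / 13,599 × 100 = 55.1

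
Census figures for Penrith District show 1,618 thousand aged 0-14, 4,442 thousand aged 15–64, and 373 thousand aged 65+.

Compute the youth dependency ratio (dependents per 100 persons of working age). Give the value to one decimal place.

Youth dependency ratio: 36.4

Youth dependency ratio = 1,618 / 4,442 × 100 = 36.4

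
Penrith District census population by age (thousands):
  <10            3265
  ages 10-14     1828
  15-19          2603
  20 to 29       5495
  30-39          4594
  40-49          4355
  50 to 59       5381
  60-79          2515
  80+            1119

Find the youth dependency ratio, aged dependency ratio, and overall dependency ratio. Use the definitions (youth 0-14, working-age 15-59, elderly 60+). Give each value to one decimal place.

Youth dependency ratio: 22.7
Old-age dependency ratio: 16.2
Total dependency ratio: 38.9

0–14: 3265 + 1828 = 5093
15–59: 2603 + 5495 + 4594 + 4355 + 5381 = 22428
60+: 2515 + 1119 = 3634
Youth dependency ratio = 5093 / 22428 × 100 = 22.7
Old-age dependency ratio = 3634 / 22428 × 100 = 16.2
Total dependency ratio = (5093 + 3634) / 22428 × 100 = 8727 / 22428 × 100 = 38.9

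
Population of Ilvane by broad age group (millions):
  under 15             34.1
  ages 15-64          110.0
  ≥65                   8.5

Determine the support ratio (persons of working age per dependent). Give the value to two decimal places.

Support ratio = 110.0 / (34.1 + 8.5) = 110.0 / 42.6 = 2.58

Support ratio: 2.58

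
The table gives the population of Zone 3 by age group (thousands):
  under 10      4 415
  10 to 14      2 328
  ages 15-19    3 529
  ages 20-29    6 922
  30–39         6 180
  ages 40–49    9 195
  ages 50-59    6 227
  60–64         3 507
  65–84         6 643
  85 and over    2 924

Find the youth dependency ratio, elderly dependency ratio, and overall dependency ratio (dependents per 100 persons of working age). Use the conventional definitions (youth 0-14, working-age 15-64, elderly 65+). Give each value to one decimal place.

Youth dependency ratio: 19.0
Old-age dependency ratio: 26.9
Total dependency ratio: 45.9

0–14: 4 415 + 2 328 = 6 743
15–64: 3 529 + 6 922 + 6 180 + 9 195 + 6 227 + 3 507 = 35 560
65+: 6 643 + 2 924 = 9 567
Youth dependency ratio = 6 743 / 35 560 × 100 = 19.0
Old-age dependency ratio = 9 567 / 35 560 × 100 = 26.9
Total dependency ratio = (6 743 + 9 567) / 35 560 × 100 = 16 310 / 35 560 × 100 = 45.9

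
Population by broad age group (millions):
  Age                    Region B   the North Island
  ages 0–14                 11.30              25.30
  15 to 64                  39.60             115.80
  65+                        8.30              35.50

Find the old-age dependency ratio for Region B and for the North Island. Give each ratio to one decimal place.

Region B: 21.0
the North Island: 30.7

Region B: 8.30 / 39.60 × 100 = 21.0
the North Island: 35.50 / 115.80 × 100 = 30.7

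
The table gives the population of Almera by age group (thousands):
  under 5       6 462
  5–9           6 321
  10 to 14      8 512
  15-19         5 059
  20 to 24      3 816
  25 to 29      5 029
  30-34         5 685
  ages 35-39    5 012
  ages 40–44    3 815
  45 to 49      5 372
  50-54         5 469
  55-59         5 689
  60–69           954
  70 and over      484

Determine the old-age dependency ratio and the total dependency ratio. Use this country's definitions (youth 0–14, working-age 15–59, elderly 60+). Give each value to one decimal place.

Old-age dependency ratio: 3.2
Total dependency ratio: 50.6

0–14: 6 462 + 6 321 + 8 512 = 21 295
15–59: 5 059 + 3 816 + 5 029 + 5 685 + 5 012 + 3 815 + 5 372 + 5 469 + 5 689 = 44 946
60+: 954 + 484 = 1 438
Old-age dependency ratio = 1 438 / 44 946 × 100 = 3.2
Total dependency ratio = (21 295 + 1 438) / 44 946 × 100 = 22 733 / 44 946 × 100 = 50.6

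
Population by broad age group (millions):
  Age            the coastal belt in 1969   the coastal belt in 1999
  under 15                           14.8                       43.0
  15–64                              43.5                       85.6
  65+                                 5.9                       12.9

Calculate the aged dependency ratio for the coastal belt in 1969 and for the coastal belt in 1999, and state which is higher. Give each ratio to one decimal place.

the coastal belt in 1969: 13.6
the coastal belt in 1999: 15.1
Higher: the coastal belt in 1999

the coastal belt in 1969: 5.9 / 43.5 × 100 = 13.6
the coastal belt in 1999: 12.9 / 85.6 × 100 = 15.1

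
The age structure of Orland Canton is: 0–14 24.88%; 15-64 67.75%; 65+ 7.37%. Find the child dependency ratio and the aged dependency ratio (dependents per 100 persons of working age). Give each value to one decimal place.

Youth dependency ratio = 24.88 / 67.75 × 100 = 36.7
Old-age dependency ratio = 7.37 / 67.75 × 100 = 10.9

Youth dependency ratio: 36.7
Old-age dependency ratio: 10.9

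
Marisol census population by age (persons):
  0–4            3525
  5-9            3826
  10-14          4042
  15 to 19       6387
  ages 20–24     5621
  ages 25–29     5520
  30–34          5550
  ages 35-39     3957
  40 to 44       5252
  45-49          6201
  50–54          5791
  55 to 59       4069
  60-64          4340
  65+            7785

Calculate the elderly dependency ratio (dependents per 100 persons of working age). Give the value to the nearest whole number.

0–14: 3525 + 3826 + 4042 = 11393
15–64: 6387 + 5621 + 5520 + 5550 + 3957 + 5252 + 6201 + 5791 + 4069 + 4340 = 52688
65+: 7785
Old-age dependency ratio = 7785 / 52688 × 100 = 15

Old-age dependency ratio: 15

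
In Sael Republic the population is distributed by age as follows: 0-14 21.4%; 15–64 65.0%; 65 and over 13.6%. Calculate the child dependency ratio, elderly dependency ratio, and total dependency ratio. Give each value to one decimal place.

Youth dependency ratio: 32.9
Old-age dependency ratio: 20.9
Total dependency ratio: 53.8

Youth dependency ratio = 21.4 / 65.0 × 100 = 32.9
Old-age dependency ratio = 13.6 / 65.0 × 100 = 20.9
Total dependency ratio = (21.4 + 13.6) / 65.0 × 100 = 35.0 / 65.0 × 100 = 53.8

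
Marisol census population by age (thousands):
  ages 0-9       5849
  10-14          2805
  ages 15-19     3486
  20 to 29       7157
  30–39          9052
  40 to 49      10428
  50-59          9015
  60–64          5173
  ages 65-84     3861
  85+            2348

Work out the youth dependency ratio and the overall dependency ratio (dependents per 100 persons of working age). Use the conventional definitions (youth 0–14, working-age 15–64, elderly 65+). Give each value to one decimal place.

Youth dependency ratio: 19.5
Total dependency ratio: 33.5

0–14: 5849 + 2805 = 8654
15–64: 3486 + 7157 + 9052 + 10428 + 9015 + 5173 = 44311
65+: 3861 + 2348 = 6209
Youth dependency ratio = 8654 / 44311 × 100 = 19.5
Total dependency ratio = (8654 + 6209) / 44311 × 100 = 14863 / 44311 × 100 = 33.5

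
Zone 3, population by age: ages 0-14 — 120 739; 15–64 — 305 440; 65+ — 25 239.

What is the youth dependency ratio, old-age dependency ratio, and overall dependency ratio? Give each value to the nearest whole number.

Youth dependency ratio = 120 739 / 305 440 × 100 = 40
Old-age dependency ratio = 25 239 / 305 440 × 100 = 8
Total dependency ratio = (120 739 + 25 239) / 305 440 × 100 = 145 978 / 305 440 × 100 = 48

Youth dependency ratio: 40
Old-age dependency ratio: 8
Total dependency ratio: 48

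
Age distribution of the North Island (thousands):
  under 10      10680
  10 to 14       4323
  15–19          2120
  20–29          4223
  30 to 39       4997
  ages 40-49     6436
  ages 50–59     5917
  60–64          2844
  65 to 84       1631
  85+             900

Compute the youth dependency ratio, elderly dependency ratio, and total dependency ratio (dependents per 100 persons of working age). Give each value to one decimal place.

0–14: 10680 + 4323 = 15003
15–64: 2120 + 4223 + 4997 + 6436 + 5917 + 2844 = 26537
65+: 1631 + 900 = 2531
Youth dependency ratio = 15003 / 26537 × 100 = 56.5
Old-age dependency ratio = 2531 / 26537 × 100 = 9.5
Total dependency ratio = (15003 + 2531) / 26537 × 100 = 17534 / 26537 × 100 = 66.1

Youth dependency ratio: 56.5
Old-age dependency ratio: 9.5
Total dependency ratio: 66.1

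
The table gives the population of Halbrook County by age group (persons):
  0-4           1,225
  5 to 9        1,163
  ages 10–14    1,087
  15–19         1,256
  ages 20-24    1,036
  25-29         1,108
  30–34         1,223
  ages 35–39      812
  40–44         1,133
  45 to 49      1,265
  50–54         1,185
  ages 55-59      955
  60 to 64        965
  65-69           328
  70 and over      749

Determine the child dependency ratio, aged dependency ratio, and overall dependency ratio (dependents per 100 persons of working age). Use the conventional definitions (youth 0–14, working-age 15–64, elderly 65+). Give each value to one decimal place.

Youth dependency ratio: 31.8
Old-age dependency ratio: 9.8
Total dependency ratio: 41.6

0–14: 1,225 + 1,163 + 1,087 = 3,475
15–64: 1,256 + 1,036 + 1,108 + 1,223 + 812 + 1,133 + 1,265 + 1,185 + 955 + 965 = 10,938
65+: 328 + 749 = 1,077
Youth dependency ratio = 3,475 / 10,938 × 100 = 31.8
Old-age dependency ratio = 1,077 / 10,938 × 100 = 9.8
Total dependency ratio = (3,475 + 1,077) / 10,938 × 100 = 4,552 / 10,938 × 100 = 41.6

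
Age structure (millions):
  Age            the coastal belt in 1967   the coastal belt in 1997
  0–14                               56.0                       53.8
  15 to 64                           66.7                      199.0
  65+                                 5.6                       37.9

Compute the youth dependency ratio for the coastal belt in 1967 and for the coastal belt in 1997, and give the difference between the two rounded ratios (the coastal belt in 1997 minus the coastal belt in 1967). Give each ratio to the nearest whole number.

the coastal belt in 1967: 84
the coastal belt in 1997: 27
Difference: -57

the coastal belt in 1967: 56.0 / 66.7 × 100 = 84
the coastal belt in 1997: 53.8 / 199.0 × 100 = 27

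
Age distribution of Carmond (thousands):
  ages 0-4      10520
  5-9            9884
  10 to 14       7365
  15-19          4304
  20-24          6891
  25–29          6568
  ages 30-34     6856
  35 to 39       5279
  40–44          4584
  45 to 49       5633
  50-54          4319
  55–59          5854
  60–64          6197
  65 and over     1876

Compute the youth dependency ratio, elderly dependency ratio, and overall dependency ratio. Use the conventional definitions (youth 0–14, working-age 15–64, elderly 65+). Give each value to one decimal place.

Youth dependency ratio: 49.2
Old-age dependency ratio: 3.3
Total dependency ratio: 52.5

0–14: 10520 + 9884 + 7365 = 27769
15–64: 4304 + 6891 + 6568 + 6856 + 5279 + 4584 + 5633 + 4319 + 5854 + 6197 = 56485
65+: 1876
Youth dependency ratio = 27769 / 56485 × 100 = 49.2
Old-age dependency ratio = 1876 / 56485 × 100 = 3.3
Total dependency ratio = (27769 + 1876) / 56485 × 100 = 29645 / 56485 × 100 = 52.5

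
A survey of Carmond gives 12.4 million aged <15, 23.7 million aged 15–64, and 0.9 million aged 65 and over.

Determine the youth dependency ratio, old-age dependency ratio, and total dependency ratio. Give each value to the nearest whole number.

Youth dependency ratio: 52
Old-age dependency ratio: 4
Total dependency ratio: 56

Youth dependency ratio = 12.4 / 23.7 × 100 = 52
Old-age dependency ratio = 0.9 / 23.7 × 100 = 4
Total dependency ratio = (12.4 + 0.9) / 23.7 × 100 = 13.3 / 23.7 × 100 = 56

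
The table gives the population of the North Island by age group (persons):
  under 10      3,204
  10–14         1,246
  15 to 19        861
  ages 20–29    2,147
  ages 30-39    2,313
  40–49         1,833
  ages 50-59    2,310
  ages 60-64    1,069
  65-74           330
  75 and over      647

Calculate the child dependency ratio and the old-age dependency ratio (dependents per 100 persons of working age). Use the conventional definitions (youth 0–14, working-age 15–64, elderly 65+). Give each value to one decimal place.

0–14: 3,204 + 1,246 = 4,450
15–64: 861 + 2,147 + 2,313 + 1,833 + 2,310 + 1,069 = 10,533
65+: 330 + 647 = 977
Youth dependency ratio = 4,450 / 10,533 × 100 = 42.2
Old-age dependency ratio = 977 / 10,533 × 100 = 9.3

Youth dependency ratio: 42.2
Old-age dependency ratio: 9.3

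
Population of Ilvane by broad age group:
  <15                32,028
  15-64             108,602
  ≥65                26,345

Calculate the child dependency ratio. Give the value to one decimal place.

Youth dependency ratio = 32,028 / 108,602 × 100 = 29.5

Youth dependency ratio: 29.5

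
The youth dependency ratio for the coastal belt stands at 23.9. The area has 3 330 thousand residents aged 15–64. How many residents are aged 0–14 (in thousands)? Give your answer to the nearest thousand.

Aged 0–14: 796

Youth dependency ratio = youth / working-age × 100
23.9 = Y / 3 330 × 100
⇒ 796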